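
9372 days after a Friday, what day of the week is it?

9372 − 1338·7 = 6, so 9372 ≡ 6 (mod 7).
Friday + 6 days → Thursday.

Thursday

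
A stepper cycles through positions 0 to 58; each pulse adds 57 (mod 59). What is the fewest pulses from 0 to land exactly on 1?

59 = 1·57 + 2
57 = 28·2 + 1
2 = 2·1 + 0
Back-substituting gives 57·29 ≡ 1 (mod 59).

29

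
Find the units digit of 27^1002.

The units digit of 27^n cycles with period 4: 7, 9, 3, 1, …
1002 mod 4 = 2, so the last digit matches 7^2 = 9.

9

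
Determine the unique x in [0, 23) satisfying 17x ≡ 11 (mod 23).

17⁻¹ ≡ 19 (mod 23) because 17·19 = 323 = 14·23 + 1.
Multiplying both sides by 19: x ≡ 19·11 = 209 ≡ 2 (mod 23).

2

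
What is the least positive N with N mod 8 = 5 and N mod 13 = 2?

Since 13·5 ≡ 1 (mod 8), take x = 2 + 13·((5−2)·5 mod 8) = 2 + 13·7 = 93.
Check: 93 mod 8 = 5, 93 mod 13 = 2.

93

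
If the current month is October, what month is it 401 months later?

March

401 = 33·12 + 5, so 401 mod 12 = 5.
October + 5 months → March.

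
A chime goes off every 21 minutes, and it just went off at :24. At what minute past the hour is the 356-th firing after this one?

0

356·21 = 7476.
7476 − 124·60 = 36, so 7476 ≡ 36 (mod 60).
(24 + 36) mod 60 = 0.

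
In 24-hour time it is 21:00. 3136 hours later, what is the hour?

13

3136 mod 24 = 16 (since 130·24 = 3120).
(21 + 16) mod 24 = 13.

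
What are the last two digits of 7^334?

Square-and-reduce mod 100: 7^1≡7, 7^2≡49, 7^4≡1, 7^8≡1, 7^16≡1, 7^32≡1, 7^64≡1, 7^128≡1, 7^256≡1.
Since 334 = 2 + 4 + 8 + 64 + 256 in binary, 7^334 ≡ 49·1·1·1·1 ≡ 49 (mod 100).

49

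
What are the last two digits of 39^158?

81

By repeated squaring mod 100: 39^1≡39, 39^2≡21, 39^4≡41, 39^8≡81, 39^16≡61, 39^32≡21, 39^64≡41, 39^128≡81.
Since 158 = 2 + 4 + 8 + 16 + 128 in binary, 39^158 ≡ 21·41·81·61·81 ≡ 81 (mod 100).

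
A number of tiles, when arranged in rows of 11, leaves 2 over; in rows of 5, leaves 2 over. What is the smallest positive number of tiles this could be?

Since 5·9 ≡ 1 (mod 11), take x = 2 + 5·((2−2)·9 mod 11) = 2 + 5·0 = 2.
Check: 2 mod 11 = 2, 2 mod 5 = 2.

2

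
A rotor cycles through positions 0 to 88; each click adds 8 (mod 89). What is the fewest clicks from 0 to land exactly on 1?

78

8·78 = 624 = 7·89 + 1, so 8⁻¹ ≡ 78 (mod 89).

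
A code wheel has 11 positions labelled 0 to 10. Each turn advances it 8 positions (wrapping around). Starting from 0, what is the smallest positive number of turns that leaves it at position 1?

11 = 1·8 + 3
8 = 2·3 + 2
3 = 1·2 + 1
2 = 2·1 + 0
Back-substituting gives 8·7 ≡ 1 (mod 11).

7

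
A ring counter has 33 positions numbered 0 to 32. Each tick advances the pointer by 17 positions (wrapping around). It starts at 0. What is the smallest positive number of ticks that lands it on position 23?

13

17⁻¹ ≡ 2 (mod 33) because 17·2 = 34 = 1·33 + 1.
Multiplying both sides by 2: x ≡ 2·23 = 46 ≡ 13 (mod 33).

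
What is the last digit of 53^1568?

The units digit of 53^n cycles with period 4: 3, 9, 7, 1, …
1568 mod 4 = 0, so the last digit matches 3^4 = 1.

1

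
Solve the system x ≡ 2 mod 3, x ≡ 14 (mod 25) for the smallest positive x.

14

Since 25·1 ≡ 1 (mod 3), take x = 14 + 25·((2−14)·1 mod 3) = 14 + 25·0 = 14.
Check: 14 mod 3 = 2, 14 mod 25 = 14.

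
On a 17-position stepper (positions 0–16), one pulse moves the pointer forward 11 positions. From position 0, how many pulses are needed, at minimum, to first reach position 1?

14

17 = 1·11 + 6
11 = 1·6 + 5
6 = 1·5 + 1
5 = 5·1 + 0
Back-substituting gives 11·14 ≡ 1 (mod 17).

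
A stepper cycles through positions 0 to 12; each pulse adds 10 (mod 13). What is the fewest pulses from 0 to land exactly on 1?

13 = 1·10 + 3
10 = 3·3 + 1
3 = 3·1 + 0
Back-substituting gives 10·4 ≡ 1 (mod 13).

4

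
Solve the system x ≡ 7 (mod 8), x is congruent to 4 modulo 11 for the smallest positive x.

x ≡ 7 (mod 8) gives x ∈ {7, 15}.
The first of these with x mod 11 = 4 is 15.

15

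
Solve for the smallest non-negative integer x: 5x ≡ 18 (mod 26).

14

The inverse of 5 mod 26 is 21 (since 5·21 = 105 ≡ 1).
Multiplying both sides by 21: x ≡ 21·18 = 378 ≡ 14 (mod 26).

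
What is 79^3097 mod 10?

9

Last digits of 9^n: 9, 1 (period 2).
3097 mod 2 = 1, so the last digit matches 9^1 = 9.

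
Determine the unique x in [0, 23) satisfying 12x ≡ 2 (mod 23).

4

12⁻¹ ≡ 2 (mod 23) because 12·2 = 24 = 1·23 + 1.
So x ≡ 2·2 = 4 ≡ 4 (mod 23).
Check: 12·4 = 48 = 2·23 + 2.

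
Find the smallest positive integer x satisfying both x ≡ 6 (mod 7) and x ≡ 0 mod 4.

20

x ≡ 0 (mod 4) gives x ∈ {0, 4, 8, 12, 16, 20}.
The first of these with x mod 7 = 6 is 20.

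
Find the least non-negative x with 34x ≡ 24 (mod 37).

34⁻¹ ≡ 12 (mod 37) because 34·12 = 408 = 11·37 + 1.
So x ≡ 12·24 = 288 ≡ 29 (mod 37).
Check: 34·29 = 986 = 26·37 + 24.

29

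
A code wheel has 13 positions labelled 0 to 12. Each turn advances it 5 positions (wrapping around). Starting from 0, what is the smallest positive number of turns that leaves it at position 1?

5·8 = 40 = 3·13 + 1, so 5⁻¹ ≡ 8 (mod 13).

8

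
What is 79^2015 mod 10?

Powers of 9 mod 10 repeat with period 2: 9, 1.
2015 leaves remainder 1 on division by 2, so 79^2015 ends in 9.

9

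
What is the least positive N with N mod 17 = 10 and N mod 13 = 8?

x ≡ 8 (mod 13) gives x ∈ {8, 21, 34, 47, 60, 73, 86, 99, …}.
The first of these with x mod 17 = 10 is 112.

112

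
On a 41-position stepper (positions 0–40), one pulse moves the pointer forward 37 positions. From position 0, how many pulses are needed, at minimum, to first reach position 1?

10

37·10 = 370 = 9·41 + 1, so 37⁻¹ ≡ 10 (mod 41).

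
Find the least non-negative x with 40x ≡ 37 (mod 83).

40⁻¹ ≡ 27 (mod 83) because 40·27 = 1080 = 13·83 + 1.
So x ≡ 27·37 = 999 ≡ 3 (mod 83).

3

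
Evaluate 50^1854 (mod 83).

By repeated squaring mod 83: 50^1≡50, 50^2≡10, 50^4≡17, 50^8≡40, 50^16≡23, 50^32≡31, 50^64≡48, 50^128≡63, 50^256≡68, 50^512≡59, 50^1024≡78.
Since 1854 = 2 + 4 + 8 + 16 + 32 + 256 + 512 + 1024 in binary, 50^1854 ≡ 10·17·40·23·31·68·59·78 ≡ 75 (mod 83).

75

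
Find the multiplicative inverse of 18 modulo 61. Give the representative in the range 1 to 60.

18·17 = 306 = 5·61 + 1, so 18⁻¹ ≡ 17 (mod 61).

17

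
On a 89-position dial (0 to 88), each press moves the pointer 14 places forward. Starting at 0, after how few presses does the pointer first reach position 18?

14

14⁻¹ ≡ 70 (mod 89) because 14·70 = 980 = 11·89 + 1.
Multiplying both sides by 70: x ≡ 70·18 = 1260 ≡ 14 (mod 89).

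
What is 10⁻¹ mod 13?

13 = 1·10 + 3
10 = 3·3 + 1
3 = 3·1 + 0
Back-substituting gives 10·4 ≡ 1 (mod 13).

4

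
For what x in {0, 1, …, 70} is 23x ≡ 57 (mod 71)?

23⁻¹ ≡ 34 (mod 71) because 23·34 = 782 = 11·71 + 1.
So x ≡ 34·57 = 1938 ≡ 21 (mod 71).

21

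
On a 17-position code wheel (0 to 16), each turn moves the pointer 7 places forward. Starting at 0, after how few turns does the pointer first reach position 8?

6

7⁻¹ ≡ 5 (mod 17) because 7·5 = 35 = 2·17 + 1.
Multiplying both sides by 5: x ≡ 5·8 = 40 ≡ 6 (mod 17).
Check: 7·6 = 42 = 2·17 + 8.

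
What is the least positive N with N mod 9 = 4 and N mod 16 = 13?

13

x ≡ 4 (mod 9) gives x ∈ {4, 13}.
The first of these with x mod 16 = 13 is 13.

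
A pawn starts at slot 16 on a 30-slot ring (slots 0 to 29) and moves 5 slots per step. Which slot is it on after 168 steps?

16

168·5 = 840.
840 mod 30 = 0 (since 28·30 = 840).
(16 + 0) mod 30 = 16.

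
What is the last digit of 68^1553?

8

The units digit of 68^n cycles with period 4: 8, 4, 2, 6, …
1553 mod 4 = 1, so the last digit matches 8^1 = 8.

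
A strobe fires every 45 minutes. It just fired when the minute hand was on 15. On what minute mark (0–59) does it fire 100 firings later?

100·45 = 4500.
4500 mod 60 = 0 (since 75·60 = 4500).
(15 + 0) mod 60 = 15.

15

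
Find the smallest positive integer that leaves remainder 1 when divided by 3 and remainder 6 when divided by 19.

25

x ≡ 1 (mod 3) gives x ∈ {1, 4, 7, 10, 13, 16, 19, 22, …}.
The first of these with x mod 19 = 6 is 25.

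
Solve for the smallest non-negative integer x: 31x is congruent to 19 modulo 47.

37

The inverse of 31 mod 47 is 44 (since 31·44 = 1364 ≡ 1).
Multiplying both sides by 44: x ≡ 44·19 = 836 ≡ 37 (mod 47).
Check: 31·37 = 1147 = 24·47 + 19.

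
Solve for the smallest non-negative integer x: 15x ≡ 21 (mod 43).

15⁻¹ ≡ 23 (mod 43) because 15·23 = 345 = 8·43 + 1.
Multiplying both sides by 23: x ≡ 23·21 = 483 ≡ 10 (mod 43).

10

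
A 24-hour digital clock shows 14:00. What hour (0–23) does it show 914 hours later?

914 mod 24 = 2 (since 38·24 = 912).
(14 + 2) mod 24 = 16.

16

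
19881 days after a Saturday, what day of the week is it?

19881 mod 7 = 1 (since 2840·7 = 19880).
Saturday + 1 day → Sunday.

Sunday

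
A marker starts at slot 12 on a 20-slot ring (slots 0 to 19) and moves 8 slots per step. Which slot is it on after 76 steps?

0

76·8 = 608.
608 mod 20 = 8 (since 30·20 = 600).
(12 + 8) mod 20 = 0.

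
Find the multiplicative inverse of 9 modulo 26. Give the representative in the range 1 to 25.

3

9·3 = 27 = 1·26 + 1, so 9⁻¹ ≡ 3 (mod 26).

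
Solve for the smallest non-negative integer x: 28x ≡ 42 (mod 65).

28⁻¹ ≡ 7 (mod 65) because 28·7 = 196 = 3·65 + 1.
So x ≡ 7·42 = 294 ≡ 34 (mod 65).
Check: 28·34 = 952 = 14·65 + 42.

34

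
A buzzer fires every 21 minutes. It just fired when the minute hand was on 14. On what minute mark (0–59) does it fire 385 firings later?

385·21 = 8085.
8085 − 134·60 = 45, so 8085 ≡ 45 (mod 60).
(14 + 45) mod 60 = 59.

59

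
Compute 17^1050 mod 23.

2

By repeated squaring mod 23: 17^1≡17, 17^2≡13, 17^4≡8, 17^8≡18, 17^16≡2, 17^32≡4, 17^64≡16, 17^128≡3, 17^256≡9, 17^512≡12, 17^1024≡6.
Since 1050 = 2 + 8 + 16 + 1024 in binary, 17^1050 ≡ 13·18·2·6 ≡ 2 (mod 23).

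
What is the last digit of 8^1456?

6

Last digits of 8^n: 8, 4, 2, 6 (period 4).
1456 mod 4 = 0, so the last digit matches 8^4 = 6.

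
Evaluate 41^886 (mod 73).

4

By repeated squaring mod 73: 41^1≡41, 41^2≡2, 41^4≡4, 41^8≡16, 41^16≡37, 41^32≡55, 41^64≡32, 41^128≡2, 41^256≡4, 41^512≡16.
Since 886 = 2 + 4 + 16 + 32 + 64 + 256 + 512 in binary, 41^886 ≡ 2·4·37·55·32·4·16 ≡ 4 (mod 73).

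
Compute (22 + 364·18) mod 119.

364·18 = 6552.
Dividing 6552 by 119 gives quotient 55 and remainder 7.
(22 + 7) mod 119 = 29.

29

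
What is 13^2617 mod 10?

3

Last digits of 3^n: 3, 9, 7, 1 (period 4).
2617 mod 4 = 1, so the last digit matches 3^1 = 3.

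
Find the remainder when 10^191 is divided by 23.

5

By repeated squaring mod 23: 10^1≡10, 10^2≡8, 10^4≡18, 10^8≡2, 10^16≡4, 10^32≡16, 10^64≡3, 10^128≡9.
191 = 1 + 2 + 4 + 8 + 16 + 32 + 128, so 10^191 ≡ 10·8·18·2·4·16·9 ≡ 5 (mod 23).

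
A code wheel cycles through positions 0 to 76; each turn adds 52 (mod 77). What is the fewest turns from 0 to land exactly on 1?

40

52·40 = 2080 = 27·77 + 1, so 52⁻¹ ≡ 40 (mod 77).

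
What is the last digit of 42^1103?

8

Powers of 2 mod 10 repeat with period 4: 2, 4, 8, 6.
1103 mod 4 = 3, so the last digit matches 2^3 = 8.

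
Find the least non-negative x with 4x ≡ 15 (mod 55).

45

4⁻¹ ≡ 14 (mod 55) because 4·14 = 56 = 1·55 + 1.
So x ≡ 14·15 = 210 ≡ 45 (mod 55).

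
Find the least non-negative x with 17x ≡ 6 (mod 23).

17⁻¹ ≡ 19 (mod 23) because 17·19 = 323 = 14·23 + 1.
Multiplying both sides by 19: x ≡ 19·6 = 114 ≡ 22 (mod 23).

22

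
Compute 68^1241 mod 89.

53

By repeated squaring mod 89: 68^1≡68, 68^2≡85, 68^4≡16, 68^8≡78, 68^16≡32, 68^32≡45, 68^64≡67, 68^128≡39, 68^256≡8, 68^512≡64, 68^1024≡2.
Since 1241 = 1 + 8 + 16 + 64 + 128 + 1024 in binary, 68^1241 ≡ 68·78·32·67·39·2 ≡ 53 (mod 89).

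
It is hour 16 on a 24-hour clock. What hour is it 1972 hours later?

1972 − 82·24 = 4, so 1972 ≡ 4 (mod 24).
(16 + 4) mod 24 = 20.

20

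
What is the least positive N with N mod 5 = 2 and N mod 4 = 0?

Since 4·4 ≡ 1 (mod 5), take x = 0 + 4·((2−0)·4 mod 5) = 0 + 4·3 = 12.
Check: 12 mod 5 = 2, 12 mod 4 = 0.

12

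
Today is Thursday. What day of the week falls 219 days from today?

219 mod 7 = 2 (since 31·7 = 217).
Thursday + 2 days → Saturday.

Saturday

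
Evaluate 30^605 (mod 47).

Square-and-reduce mod 47: 30^1≡30, 30^2≡7, 30^4≡2, 30^8≡4, 30^16≡16, 30^32≡21, 30^64≡18, 30^128≡42, 30^256≡25, 30^512≡14.
Since 605 = 1 + 4 + 8 + 16 + 64 + 512 in binary, 30^605 ≡ 30·2·4·16·18·14 ≡ 44 (mod 47).

44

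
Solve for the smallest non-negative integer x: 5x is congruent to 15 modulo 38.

5⁻¹ ≡ 23 (mod 38) because 5·23 = 115 = 3·38 + 1.
So x ≡ 23·15 = 345 ≡ 3 (mod 38).

3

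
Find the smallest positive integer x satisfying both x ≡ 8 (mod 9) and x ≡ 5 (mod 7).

Since 7·4 ≡ 1 (mod 9), take x = 5 + 7·((8−5)·4 mod 9) = 5 + 7·3 = 26.
Check: 26 mod 9 = 8, 26 mod 7 = 5.

26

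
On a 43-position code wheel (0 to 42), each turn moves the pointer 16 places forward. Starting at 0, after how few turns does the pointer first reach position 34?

29

The inverse of 16 mod 43 is 35 (since 16·35 = 560 ≡ 1).
So x ≡ 35·34 = 1190 ≡ 29 (mod 43).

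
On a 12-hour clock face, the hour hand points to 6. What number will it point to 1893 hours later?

1893 − 157·12 = 9, so 1893 ≡ 9 (mod 12).
6 + 9 → 3 on a 12-hour dial.

3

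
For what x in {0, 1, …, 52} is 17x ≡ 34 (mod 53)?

2

The inverse of 17 mod 53 is 25 (since 17·25 = 425 ≡ 1).
So x ≡ 25·34 = 850 ≡ 2 (mod 53).
Check: 17·2 = 34 = 0·53 + 34.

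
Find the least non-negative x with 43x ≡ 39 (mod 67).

43⁻¹ ≡ 53 (mod 67) because 43·53 = 2279 = 34·67 + 1.
So x ≡ 53·39 = 2067 ≡ 57 (mod 67).

57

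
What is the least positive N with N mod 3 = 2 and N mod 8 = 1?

x ≡ 2 (mod 3) gives x ∈ {2, 5, 8, 11, 14, 17}.
The first of these with x mod 8 = 1 is 17.

17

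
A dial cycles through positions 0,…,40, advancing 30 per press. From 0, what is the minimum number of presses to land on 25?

The inverse of 30 mod 41 is 26 (since 30·26 = 780 ≡ 1).
So x ≡ 26·25 = 650 ≡ 35 (mod 41).

35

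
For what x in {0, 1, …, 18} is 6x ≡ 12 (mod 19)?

2

The inverse of 6 mod 19 is 16 (since 6·16 = 96 ≡ 1).
Multiplying both sides by 16: x ≡ 16·12 = 192 ≡ 2 (mod 19).
Check: 6·2 = 12 = 0·19 + 12.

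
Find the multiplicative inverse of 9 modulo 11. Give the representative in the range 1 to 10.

5

11 = 1·9 + 2
9 = 4·2 + 1
2 = 2·1 + 0
Back-substituting gives 9·5 ≡ 1 (mod 11).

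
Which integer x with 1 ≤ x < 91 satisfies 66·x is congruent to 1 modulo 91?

91 = 1·66 + 25
66 = 2·25 + 16
25 = 1·16 + 9
16 = 1·9 + 7
9 = 1·7 + 2
7 = 3·2 + 1
2 = 2·1 + 0
Back-substituting gives 66·40 ≡ 1 (mod 91).

40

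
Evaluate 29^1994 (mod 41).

Successive squares of 29 mod 41: 29^1≡29, 29^2≡21, 29^4≡31, 29^8≡18, 29^16≡37, 29^32≡16, 29^64≡10, 29^128≡18, 29^256≡37, 29^512≡16, 29^1024≡10.
1994 = 2 + 8 + 64 + 128 + 256 + 512 + 1024, so 29^1994 ≡ 21·18·10·18·37·16·10 ≡ 8 (mod 41).

8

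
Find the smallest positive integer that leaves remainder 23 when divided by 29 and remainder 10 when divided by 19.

371

x ≡ 10 (mod 19) gives x ∈ {10, 29, 48, 67, 86, 105, 124, 143, …}.
The first of these with x mod 29 = 23 is 371.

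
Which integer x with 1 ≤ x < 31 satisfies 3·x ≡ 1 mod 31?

3·21 = 63 = 2·31 + 1, so 3⁻¹ ≡ 21 (mod 31).

21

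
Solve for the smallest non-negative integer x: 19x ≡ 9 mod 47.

45

19⁻¹ ≡ 5 (mod 47) because 19·5 = 95 = 2·47 + 1.
Multiplying both sides by 5: x ≡ 5·9 = 45 ≡ 45 (mod 47).
Check: 19·45 = 855 = 18·47 + 9.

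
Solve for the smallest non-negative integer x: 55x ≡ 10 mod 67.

The inverse of 55 mod 67 is 39 (since 55·39 = 2145 ≡ 1).
So x ≡ 39·10 = 390 ≡ 55 (mod 67).

55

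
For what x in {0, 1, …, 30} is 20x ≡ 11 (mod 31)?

30

The inverse of 20 mod 31 is 14 (since 20·14 = 280 ≡ 1).
Multiplying both sides by 14: x ≡ 14·11 = 154 ≡ 30 (mod 31).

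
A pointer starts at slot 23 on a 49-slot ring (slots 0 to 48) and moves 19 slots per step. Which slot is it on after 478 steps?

40

478·19 = 9082.
9082 mod 49 = 17 (since 185·49 = 9065).
(23 + 17) mod 49 = 40.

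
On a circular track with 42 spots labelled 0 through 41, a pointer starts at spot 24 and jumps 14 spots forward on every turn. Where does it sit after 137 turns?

137·14 = 1918.
Dividing 1918 by 42 gives quotient 45 and remainder 28.
(24 + 28) mod 42 = 10.

10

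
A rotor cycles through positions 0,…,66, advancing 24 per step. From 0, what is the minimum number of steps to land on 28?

The inverse of 24 mod 67 is 14 (since 24·14 = 336 ≡ 1).
So x ≡ 14·28 = 392 ≡ 57 (mod 67).

57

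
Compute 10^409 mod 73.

10

By repeated squaring mod 73: 10^1≡10, 10^2≡27, 10^4≡72, 10^8≡1, 10^16≡1, 10^32≡1, 10^64≡1, 10^128≡1, 10^256≡1.
Since 409 = 1 + 8 + 16 + 128 + 256 in binary, 10^409 ≡ 10·1·1·1·1 ≡ 10 (mod 73).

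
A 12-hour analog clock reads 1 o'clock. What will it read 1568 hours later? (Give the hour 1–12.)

Dividing 1568 by 12 gives quotient 130 and remainder 8.
1 + 8 → 9 on a 12-hour dial.

9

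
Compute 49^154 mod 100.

Successive squares of 49 mod 100: 49^1≡49, 49^2≡1, 49^4≡1, 49^8≡1, 49^16≡1, 49^32≡1, 49^64≡1, 49^128≡1.
154 = 2 + 8 + 16 + 128, so 49^154 ≡ 1·1·1·1 ≡ 1 (mod 100).

1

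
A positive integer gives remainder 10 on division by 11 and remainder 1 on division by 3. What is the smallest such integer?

x ≡ 1 (mod 3) gives x ∈ {1, 4, 7, 10}.
The first of these with x mod 11 = 10 is 10.

10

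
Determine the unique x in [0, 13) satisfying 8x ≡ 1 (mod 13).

5

8⁻¹ ≡ 5 (mod 13) because 8·5 = 40 = 3·13 + 1.
So x ≡ 5·1 = 5 ≡ 5 (mod 13).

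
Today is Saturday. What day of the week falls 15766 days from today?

Dividing 15766 by 7 gives quotient 2252 and remainder 2.
Saturday + 2 days → Monday.

Monday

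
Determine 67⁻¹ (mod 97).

42

97 = 1·67 + 30
67 = 2·30 + 7
30 = 4·7 + 2
7 = 3·2 + 1
2 = 2·1 + 0
Back-substituting gives 67·42 ≡ 1 (mod 97).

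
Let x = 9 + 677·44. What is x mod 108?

677·44 = 29788.
Dividing 29788 by 108 gives quotient 275 and remainder 88.
(9 + 88) mod 108 = 97.

97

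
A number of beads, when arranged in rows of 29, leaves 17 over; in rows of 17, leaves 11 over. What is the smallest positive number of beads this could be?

249

x ≡ 11 (mod 17) gives x ∈ {11, 28, 45, 62, 79, 96, 113, 130, …}.
The first of these with x mod 29 = 17 is 249.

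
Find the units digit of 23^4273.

3

Last digits of 3^n: 3, 9, 7, 1 (period 4).
4273 leaves remainder 1 on division by 4, so 23^4273 ends in 3.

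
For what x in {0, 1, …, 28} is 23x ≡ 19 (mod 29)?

The inverse of 23 mod 29 is 24 (since 23·24 = 552 ≡ 1).
Multiplying both sides by 24: x ≡ 24·19 = 456 ≡ 21 (mod 29).
Check: 23·21 = 483 = 16·29 + 19.

21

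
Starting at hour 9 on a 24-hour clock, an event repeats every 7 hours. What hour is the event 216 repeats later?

216·7 = 1512.
1512 − 63·24 = 0, so 1512 ≡ 0 (mod 24).
(9 + 0) mod 24 = 9.

9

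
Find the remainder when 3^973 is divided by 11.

5

By repeated squaring mod 11: 3^1≡3, 3^2≡9, 3^4≡4, 3^8≡5, 3^16≡3, 3^32≡9, 3^64≡4, 3^128≡5, 3^256≡3, 3^512≡9.
973 = 1 + 4 + 8 + 64 + 128 + 256 + 512, so 3^973 ≡ 3·4·5·4·5·3·9 ≡ 5 (mod 11).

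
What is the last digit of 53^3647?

7

The units digit of 53^n cycles with period 4: 3, 9, 7, 1, …
3647 leaves remainder 3 on division by 4, so 53^3647 ends in 7.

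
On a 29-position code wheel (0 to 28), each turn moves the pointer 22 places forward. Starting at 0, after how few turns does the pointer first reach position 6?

22⁻¹ ≡ 4 (mod 29) because 22·4 = 88 = 3·29 + 1.
Multiplying both sides by 4: x ≡ 4·6 = 24 ≡ 24 (mod 29).
Check: 22·24 = 528 = 18·29 + 6.

24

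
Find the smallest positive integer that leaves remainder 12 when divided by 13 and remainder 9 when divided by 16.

x ≡ 12 (mod 13) gives x ∈ {12, 25}.
The first of these with x mod 16 = 9 is 25.

25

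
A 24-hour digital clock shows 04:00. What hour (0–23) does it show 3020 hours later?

0

3020 mod 24 = 20 (since 125·24 = 3000).
(4 + 20) mod 24 = 0.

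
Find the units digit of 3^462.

9

Powers of 3 mod 10 repeat with period 4: 3, 9, 7, 1.
462 leaves remainder 2 on division by 4, so 3^462 ends in 9.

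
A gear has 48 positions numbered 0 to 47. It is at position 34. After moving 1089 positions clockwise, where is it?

1089 − 22·48 = 33, so 1089 ≡ 33 (mod 48).
(34 + 33) mod 48 = 19.

19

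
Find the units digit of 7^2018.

Powers of 7 mod 10 repeat with period 4: 7, 9, 3, 1.
2018 leaves remainder 2 on division by 4, so 7^2018 ends in 9.

9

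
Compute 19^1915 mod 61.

14

By repeated squaring mod 61: 19^1≡19, 19^2≡56, 19^4≡25, 19^8≡15, 19^16≡42, 19^32≡56, 19^64≡25, 19^128≡15, 19^256≡42, 19^512≡56, 19^1024≡25.
1915 = 1 + 2 + 8 + 16 + 32 + 64 + 256 + 512 + 1024, so 19^1915 ≡ 19·56·15·42·56·25·42·56·25 ≡ 14 (mod 61).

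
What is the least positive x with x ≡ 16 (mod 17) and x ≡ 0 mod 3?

x ≡ 0 (mod 3) gives x ∈ {0, 3, 6, 9, 12, 15, 18, 21, …}.
The first of these with x mod 17 = 16 is 33.

33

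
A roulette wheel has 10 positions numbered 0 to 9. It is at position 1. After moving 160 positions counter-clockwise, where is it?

160 − 16·10 = 0, so 160 ≡ 0 (mod 10).
(1 − 0) mod 10 = 1.

1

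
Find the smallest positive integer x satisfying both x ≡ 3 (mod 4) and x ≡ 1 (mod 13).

27

Since 13·1 ≡ 1 (mod 4), take x = 1 + 13·((3−1)·1 mod 4) = 1 + 13·2 = 27.
Check: 27 mod 4 = 3, 27 mod 13 = 1.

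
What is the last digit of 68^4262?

4

The units digit of 68^n cycles with period 4: 8, 4, 2, 6, …
4262 leaves remainder 2 on division by 4, so 68^4262 ends in 4.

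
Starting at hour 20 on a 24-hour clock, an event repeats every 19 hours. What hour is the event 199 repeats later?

9

199·19 = 3781.
3781 = 157·24 + 13, so 3781 mod 24 = 13.
(20 + 13) mod 24 = 9.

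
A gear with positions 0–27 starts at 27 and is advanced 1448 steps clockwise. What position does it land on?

1448 − 51·28 = 20, so 1448 ≡ 20 (mod 28).
(27 + 20) mod 28 = 19.

19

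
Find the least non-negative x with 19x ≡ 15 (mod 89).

57

19⁻¹ ≡ 75 (mod 89) because 19·75 = 1425 = 16·89 + 1.
So x ≡ 75·15 = 1125 ≡ 57 (mod 89).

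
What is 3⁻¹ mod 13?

9

13 = 4·3 + 1
3 = 3·1 + 0
Back-substituting gives 3·9 ≡ 1 (mod 13).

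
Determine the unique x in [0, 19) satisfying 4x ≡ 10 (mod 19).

The inverse of 4 mod 19 is 5 (since 4·5 = 20 ≡ 1).
So x ≡ 5·10 = 50 ≡ 12 (mod 19).
Check: 4·12 = 48 = 2·19 + 10.

12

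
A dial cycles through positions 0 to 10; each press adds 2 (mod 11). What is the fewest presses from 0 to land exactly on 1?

6

11 = 5·2 + 1
2 = 2·1 + 0
Back-substituting gives 2·6 ≡ 1 (mod 11).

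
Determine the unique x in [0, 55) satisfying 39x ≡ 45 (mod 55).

35

39⁻¹ ≡ 24 (mod 55) because 39·24 = 936 = 17·55 + 1.
Multiplying both sides by 24: x ≡ 24·45 = 1080 ≡ 35 (mod 55).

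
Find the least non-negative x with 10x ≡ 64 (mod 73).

21

10⁻¹ ≡ 22 (mod 73) because 10·22 = 220 = 3·73 + 1.
So x ≡ 22·64 = 1408 ≡ 21 (mod 73).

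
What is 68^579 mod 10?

2

Powers of 8 mod 10 repeat with period 4: 8, 4, 2, 6.
579 mod 4 = 3, so the last digit matches 8^3 = 2.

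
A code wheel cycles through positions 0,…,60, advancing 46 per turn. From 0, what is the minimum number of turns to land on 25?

39

46⁻¹ ≡ 4 (mod 61) because 46·4 = 184 = 3·61 + 1.
Multiplying both sides by 4: x ≡ 4·25 = 100 ≡ 39 (mod 61).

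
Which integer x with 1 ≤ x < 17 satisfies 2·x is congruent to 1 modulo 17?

2·9 = 18 = 1·17 + 1, so 2⁻¹ ≡ 9 (mod 17).

9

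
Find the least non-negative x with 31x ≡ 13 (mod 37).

The inverse of 31 mod 37 is 6 (since 31·6 = 186 ≡ 1).
Multiplying both sides by 6: x ≡ 6·13 = 78 ≡ 4 (mod 37).

4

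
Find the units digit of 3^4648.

1

Powers of 3 mod 10 repeat with period 4: 3, 9, 7, 1.
4648 leaves remainder 0 on division by 4, so 3^4648 ends in 1.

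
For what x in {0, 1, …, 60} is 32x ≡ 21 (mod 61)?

The inverse of 32 mod 61 is 21 (since 32·21 = 672 ≡ 1).
So x ≡ 21·21 = 441 ≡ 14 (mod 61).
Check: 32·14 = 448 = 7·61 + 21.

14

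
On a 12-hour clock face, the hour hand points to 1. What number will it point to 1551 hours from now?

Dividing 1551 by 12 gives quotient 129 and remainder 3.
1 + 3 → 4 on a 12-hour dial.

4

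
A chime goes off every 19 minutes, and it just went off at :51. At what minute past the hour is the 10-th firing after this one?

10·19 = 190.
190 = 3·60 + 10, so 190 mod 60 = 10.
(51 + 10) mod 60 = 1.

1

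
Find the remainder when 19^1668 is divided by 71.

8

By repeated squaring mod 71: 19^1≡19, 19^2≡6, 19^4≡36, 19^8≡18, 19^16≡40, 19^32≡38, 19^64≡24, 19^128≡8, 19^256≡64, 19^512≡49, 19^1024≡58.
1668 = 4 + 128 + 512 + 1024, so 19^1668 ≡ 36·8·49·58 ≡ 8 (mod 71).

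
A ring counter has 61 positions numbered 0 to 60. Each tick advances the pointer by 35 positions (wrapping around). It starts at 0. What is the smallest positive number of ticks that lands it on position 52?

The inverse of 35 mod 61 is 7 (since 35·7 = 245 ≡ 1).
Multiplying both sides by 7: x ≡ 7·52 = 364 ≡ 59 (mod 61).

59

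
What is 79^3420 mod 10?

1

Last digits of 9^n: 9, 1 (period 2).
3420 leaves remainder 0 on division by 2, so 79^3420 ends in 1.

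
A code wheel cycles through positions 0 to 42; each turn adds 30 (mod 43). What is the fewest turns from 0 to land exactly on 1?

43 = 1·30 + 13
30 = 2·13 + 4
13 = 3·4 + 1
4 = 4·1 + 0
Back-substituting gives 30·33 ≡ 1 (mod 43).

33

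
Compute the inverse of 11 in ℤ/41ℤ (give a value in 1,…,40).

41 = 3·11 + 8
11 = 1·8 + 3
8 = 2·3 + 2
3 = 1·2 + 1
2 = 2·1 + 0
Back-substituting gives 11·15 ≡ 1 (mod 41).

15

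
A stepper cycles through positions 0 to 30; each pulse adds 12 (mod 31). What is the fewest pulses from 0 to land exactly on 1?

13

31 = 2·12 + 7
12 = 1·7 + 5
7 = 1·5 + 2
5 = 2·2 + 1
2 = 2·1 + 0
Back-substituting gives 12·13 ≡ 1 (mod 31).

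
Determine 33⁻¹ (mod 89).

33·27 = 891 = 10·89 + 1, so 33⁻¹ ≡ 27 (mod 89).

27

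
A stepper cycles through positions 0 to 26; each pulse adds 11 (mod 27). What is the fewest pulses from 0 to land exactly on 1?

5

27 = 2·11 + 5
11 = 2·5 + 1
5 = 5·1 + 0
Back-substituting gives 11·5 ≡ 1 (mod 27).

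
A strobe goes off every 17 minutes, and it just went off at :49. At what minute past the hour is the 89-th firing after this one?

2

89·17 = 1513.
1513 = 25·60 + 13, so 1513 mod 60 = 13.
(49 + 13) mod 60 = 2.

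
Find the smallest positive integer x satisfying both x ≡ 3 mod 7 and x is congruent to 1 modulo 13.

66

x ≡ 3 (mod 7) gives x ∈ {3, 10, 17, 24, 31, 38, 45, 52, …}.
The first of these with x mod 13 = 1 is 66.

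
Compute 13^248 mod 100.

By repeated squaring mod 100: 13^1≡13, 13^2≡69, 13^4≡61, 13^8≡21, 13^16≡41, 13^32≡81, 13^64≡61, 13^128≡21.
Since 248 = 8 + 16 + 32 + 64 + 128 in binary, 13^248 ≡ 21·41·81·61·21 ≡ 21 (mod 100).

21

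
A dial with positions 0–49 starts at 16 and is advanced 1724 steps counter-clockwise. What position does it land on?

42

Dividing 1724 by 50 gives quotient 34 and remainder 24.
(16 − 24) mod 50 = 42.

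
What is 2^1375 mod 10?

8

Last digits of 2^n: 2, 4, 8, 6 (period 4).
1375 mod 4 = 3, so the last digit matches 2^3 = 8.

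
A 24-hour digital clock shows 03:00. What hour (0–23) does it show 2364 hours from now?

2364 = 98·24 + 12, so 2364 mod 24 = 12.
(3 + 12) mod 24 = 15.

15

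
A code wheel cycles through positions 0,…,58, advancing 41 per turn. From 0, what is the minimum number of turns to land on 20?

12

The inverse of 41 mod 59 is 36 (since 41·36 = 1476 ≡ 1).
Multiplying both sides by 36: x ≡ 36·20 = 720 ≡ 12 (mod 59).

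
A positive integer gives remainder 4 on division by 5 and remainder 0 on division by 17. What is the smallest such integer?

34

Since 17·3 ≡ 1 (mod 5), take x = 0 + 17·((4−0)·3 mod 5) = 0 + 17·2 = 34.
Check: 34 mod 5 = 4, 34 mod 17 = 0.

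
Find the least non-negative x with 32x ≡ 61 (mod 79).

34

The inverse of 32 mod 79 is 42 (since 32·42 = 1344 ≡ 1).
So x ≡ 42·61 = 2562 ≡ 34 (mod 79).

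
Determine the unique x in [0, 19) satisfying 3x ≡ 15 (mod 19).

The inverse of 3 mod 19 is 13 (since 3·13 = 39 ≡ 1).
Multiplying both sides by 13: x ≡ 13·15 = 195 ≡ 5 (mod 19).
Check: 3·5 = 15 = 0·19 + 15.

5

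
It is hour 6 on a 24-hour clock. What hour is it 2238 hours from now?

12

2238 − 93·24 = 6, so 2238 ≡ 6 (mod 24).
(6 + 6) mod 24 = 12.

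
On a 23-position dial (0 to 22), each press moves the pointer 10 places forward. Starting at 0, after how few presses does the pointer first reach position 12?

The inverse of 10 mod 23 is 7 (since 10·7 = 70 ≡ 1).
So x ≡ 7·12 = 84 ≡ 15 (mod 23).

15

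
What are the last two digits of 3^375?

07

Square-and-reduce mod 100: 3^1≡3, 3^2≡9, 3^4≡81, 3^8≡61, 3^16≡21, 3^32≡41, 3^64≡81, 3^128≡61, 3^256≡21.
375 = 1 + 2 + 4 + 16 + 32 + 64 + 256, so 3^375 ≡ 3·9·81·21·41·81·21 ≡ 7 (mod 100).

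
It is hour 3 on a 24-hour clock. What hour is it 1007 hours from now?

2

Dividing 1007 by 24 gives quotient 41 and remainder 23.
(3 + 23) mod 24 = 2.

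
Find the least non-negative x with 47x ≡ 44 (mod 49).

27

The inverse of 47 mod 49 is 24 (since 47·24 = 1128 ≡ 1).
So x ≡ 24·44 = 1056 ≡ 27 (mod 49).
Check: 47·27 = 1269 = 25·49 + 44.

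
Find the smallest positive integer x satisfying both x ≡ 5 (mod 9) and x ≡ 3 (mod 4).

23

Since 4·7 ≡ 1 (mod 9), take x = 3 + 4·((5−3)·7 mod 9) = 3 + 4·5 = 23.
Check: 23 mod 9 = 5, 23 mod 4 = 3.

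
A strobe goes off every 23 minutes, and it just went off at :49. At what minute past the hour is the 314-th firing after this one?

11

314·23 = 7222.
7222 = 120·60 + 22, so 7222 mod 60 = 22.
(49 + 22) mod 60 = 11.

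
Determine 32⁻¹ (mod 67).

44

32·44 = 1408 = 21·67 + 1, so 32⁻¹ ≡ 44 (mod 67).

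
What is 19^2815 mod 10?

9

Powers of 9 mod 10 repeat with period 2: 9, 1.
2815 leaves remainder 1 on division by 2, so 19^2815 ends in 9.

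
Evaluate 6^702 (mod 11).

3

Square-and-reduce mod 11: 6^1≡6, 6^2≡3, 6^4≡9, 6^8≡4, 6^16≡5, 6^32≡3, 6^64≡9, 6^128≡4, 6^256≡5, 6^512≡3.
Since 702 = 2 + 4 + 8 + 16 + 32 + 128 + 512 in binary, 6^702 ≡ 3·9·4·5·3·4·3 ≡ 3 (mod 11).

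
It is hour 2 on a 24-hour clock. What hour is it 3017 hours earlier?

Dividing 3017 by 24 gives quotient 125 and remainder 17.
(2 − 17) mod 24 = 9.

9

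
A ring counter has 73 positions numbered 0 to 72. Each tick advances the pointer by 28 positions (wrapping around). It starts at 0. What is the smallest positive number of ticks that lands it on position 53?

41

28⁻¹ ≡ 60 (mod 73) because 28·60 = 1680 = 23·73 + 1.
Multiplying both sides by 60: x ≡ 60·53 = 3180 ≡ 41 (mod 73).
Check: 28·41 = 1148 = 15·73 + 53.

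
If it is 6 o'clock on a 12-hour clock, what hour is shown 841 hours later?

Dividing 841 by 12 gives quotient 70 and remainder 1.
6 + 1 → 7 on a 12-hour dial.

7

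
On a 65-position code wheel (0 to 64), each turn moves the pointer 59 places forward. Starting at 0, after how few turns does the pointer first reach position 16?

19

59⁻¹ ≡ 54 (mod 65) because 59·54 = 3186 = 49·65 + 1.
Multiplying both sides by 54: x ≡ 54·16 = 864 ≡ 19 (mod 65).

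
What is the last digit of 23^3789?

3

The units digit of 23^n cycles with period 4: 3, 9, 7, 1, …
3789 leaves remainder 1 on division by 4, so 23^3789 ends in 3.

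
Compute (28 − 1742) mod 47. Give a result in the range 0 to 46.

1742 = 37·47 + 3, so 1742 mod 47 = 3.
(28 − 3) mod 47 = 25.

25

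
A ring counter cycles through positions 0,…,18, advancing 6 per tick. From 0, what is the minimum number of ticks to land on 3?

10

The inverse of 6 mod 19 is 16 (since 6·16 = 96 ≡ 1).
So x ≡ 16·3 = 48 ≡ 10 (mod 19).
Check: 6·10 = 60 = 3·19 + 3.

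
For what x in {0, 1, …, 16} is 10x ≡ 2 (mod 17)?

10⁻¹ ≡ 12 (mod 17) because 10·12 = 120 = 7·17 + 1.
So x ≡ 12·2 = 24 ≡ 7 (mod 17).

7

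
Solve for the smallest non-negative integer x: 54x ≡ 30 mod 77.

The inverse of 54 mod 77 is 10 (since 54·10 = 540 ≡ 1).
Multiplying both sides by 10: x ≡ 10·30 = 300 ≡ 69 (mod 77).
Check: 54·69 = 3726 = 48·77 + 30.

69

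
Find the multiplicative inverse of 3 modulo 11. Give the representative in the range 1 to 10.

4

11 = 3·3 + 2
3 = 1·2 + 1
2 = 2·1 + 0
Back-substituting gives 3·4 ≡ 1 (mod 11).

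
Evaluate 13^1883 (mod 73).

Square-and-reduce mod 73: 13^1≡13, 13^2≡23, 13^4≡18, 13^8≡32, 13^16≡2, 13^32≡4, 13^64≡16, 13^128≡37, 13^256≡55, 13^512≡32, 13^1024≡2.
1883 = 1 + 2 + 8 + 16 + 64 + 256 + 512 + 1024, so 13^1883 ≡ 13·23·32·2·16·55·32·2 ≡ 5 (mod 73).

5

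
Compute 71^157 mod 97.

Square-and-reduce mod 97: 71^1≡71, 71^2≡94, 71^4≡9, 71^8≡81, 71^16≡62, 71^32≡61, 71^64≡35, 71^128≡61.
Since 157 = 1 + 4 + 8 + 16 + 128 in binary, 71^157 ≡ 71·9·81·62·61 ≡ 39 (mod 97).

39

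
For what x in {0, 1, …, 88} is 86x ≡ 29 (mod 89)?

86⁻¹ ≡ 59 (mod 89) because 86·59 = 5074 = 57·89 + 1.
So x ≡ 59·29 = 1711 ≡ 20 (mod 89).

20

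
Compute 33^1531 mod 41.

8

Square-and-reduce mod 41: 33^1≡33, 33^2≡23, 33^4≡37, 33^8≡16, 33^16≡10, 33^32≡18, 33^64≡37, 33^128≡16, 33^256≡10, 33^512≡18, 33^1024≡37.
1531 = 1 + 2 + 8 + 16 + 32 + 64 + 128 + 256 + 1024, so 33^1531 ≡ 33·23·16·10·18·37·16·10·37 ≡ 8 (mod 41).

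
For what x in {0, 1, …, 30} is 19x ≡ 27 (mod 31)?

The inverse of 19 mod 31 is 18 (since 19·18 = 342 ≡ 1).
So x ≡ 18·27 = 486 ≡ 21 (mod 31).
Check: 19·21 = 399 = 12·31 + 27.

21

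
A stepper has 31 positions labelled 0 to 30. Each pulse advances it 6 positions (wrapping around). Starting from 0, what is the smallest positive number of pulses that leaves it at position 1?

31 = 5·6 + 1
6 = 6·1 + 0
Back-substituting gives 6·26 ≡ 1 (mod 31).

26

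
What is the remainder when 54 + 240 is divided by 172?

Dividing 240 by 172 gives quotient 1 and remainder 68.
(54 + 68) mod 172 = 122.

122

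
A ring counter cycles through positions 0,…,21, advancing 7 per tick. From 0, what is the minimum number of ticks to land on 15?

21

The inverse of 7 mod 22 is 19 (since 7·19 = 133 ≡ 1).
So x ≡ 19·15 = 285 ≡ 21 (mod 22).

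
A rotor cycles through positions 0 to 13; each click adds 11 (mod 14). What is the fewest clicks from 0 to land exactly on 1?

14 = 1·11 + 3
11 = 3·3 + 2
3 = 1·2 + 1
2 = 2·1 + 0
Back-substituting gives 11·9 ≡ 1 (mod 14).

9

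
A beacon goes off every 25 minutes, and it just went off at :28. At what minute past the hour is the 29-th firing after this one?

33

29·25 = 725.
725 mod 60 = 5 (since 12·60 = 720).
(28 + 5) mod 60 = 33.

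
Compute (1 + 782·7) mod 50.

25

782·7 = 5474.
5474 = 109·50 + 24, so 5474 mod 50 = 24.
(1 + 24) mod 50 = 25.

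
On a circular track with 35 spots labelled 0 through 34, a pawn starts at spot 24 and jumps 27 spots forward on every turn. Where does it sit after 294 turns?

294·27 = 7938.
7938 − 226·35 = 28, so 7938 ≡ 28 (mod 35).
(24 + 28) mod 35 = 17.

17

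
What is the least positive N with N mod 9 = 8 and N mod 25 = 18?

143

Since 25·4 ≡ 1 (mod 9), take x = 18 + 25·((8−18)·4 mod 9) = 18 + 25·5 = 143.
Check: 143 mod 9 = 8, 143 mod 25 = 18.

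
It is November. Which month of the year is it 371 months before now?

371 = 30·12 + 11, so 371 mod 12 = 11.
November − 11 months → December.

December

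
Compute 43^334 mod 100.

49

Successive squares of 43 mod 100: 43^1≡43, 43^2≡49, 43^4≡1, 43^8≡1, 43^16≡1, 43^32≡1, 43^64≡1, 43^128≡1, 43^256≡1.
Since 334 = 2 + 4 + 8 + 64 + 256 in binary, 43^334 ≡ 49·1·1·1·1 ≡ 49 (mod 100).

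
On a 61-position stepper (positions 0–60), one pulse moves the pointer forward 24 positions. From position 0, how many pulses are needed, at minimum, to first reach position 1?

61 = 2·24 + 13
24 = 1·13 + 11
13 = 1·11 + 2
11 = 5·2 + 1
2 = 2·1 + 0
Back-substituting gives 24·28 ≡ 1 (mod 61).

28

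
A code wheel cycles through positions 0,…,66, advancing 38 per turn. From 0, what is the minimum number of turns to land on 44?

47

38⁻¹ ≡ 30 (mod 67) because 38·30 = 1140 = 17·67 + 1.
Multiplying both sides by 30: x ≡ 30·44 = 1320 ≡ 47 (mod 67).
Check: 38·47 = 1786 = 26·67 + 44.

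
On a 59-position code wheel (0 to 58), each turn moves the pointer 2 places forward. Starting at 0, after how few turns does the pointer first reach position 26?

The inverse of 2 mod 59 is 30 (since 2·30 = 60 ≡ 1).
So x ≡ 30·26 = 780 ≡ 13 (mod 59).

13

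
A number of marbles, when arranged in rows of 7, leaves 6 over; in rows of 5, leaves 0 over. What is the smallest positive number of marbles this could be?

20

Since 5·3 ≡ 1 (mod 7), take x = 0 + 5·((6−0)·3 mod 7) = 0 + 5·4 = 20.
Check: 20 mod 7 = 6, 20 mod 5 = 0.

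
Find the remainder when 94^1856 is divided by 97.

35

Square-and-reduce mod 97: 94^1≡94, 94^2≡9, 94^4≡81, 94^8≡62, 94^16≡61, 94^32≡35, 94^64≡61, 94^128≡35, 94^256≡61, 94^512≡35, 94^1024≡61.
1856 = 64 + 256 + 512 + 1024, so 94^1856 ≡ 61·61·35·61 ≡ 35 (mod 97).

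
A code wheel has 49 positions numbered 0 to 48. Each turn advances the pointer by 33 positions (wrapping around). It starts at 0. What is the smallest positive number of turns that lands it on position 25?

The inverse of 33 mod 49 is 3 (since 33·3 = 99 ≡ 1).
So x ≡ 3·25 = 75 ≡ 26 (mod 49).

26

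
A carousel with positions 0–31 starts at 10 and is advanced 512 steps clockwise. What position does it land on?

10

512 mod 32 = 0 (since 16·32 = 512).
(10 + 0) mod 32 = 10.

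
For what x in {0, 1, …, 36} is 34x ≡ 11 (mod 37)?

21

The inverse of 34 mod 37 is 12 (since 34·12 = 408 ≡ 1).
So x ≡ 12·11 = 132 ≡ 21 (mod 37).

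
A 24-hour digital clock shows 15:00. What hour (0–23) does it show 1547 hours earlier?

4

1547 = 64·24 + 11, so 1547 mod 24 = 11.
(15 − 11) mod 24 = 4.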